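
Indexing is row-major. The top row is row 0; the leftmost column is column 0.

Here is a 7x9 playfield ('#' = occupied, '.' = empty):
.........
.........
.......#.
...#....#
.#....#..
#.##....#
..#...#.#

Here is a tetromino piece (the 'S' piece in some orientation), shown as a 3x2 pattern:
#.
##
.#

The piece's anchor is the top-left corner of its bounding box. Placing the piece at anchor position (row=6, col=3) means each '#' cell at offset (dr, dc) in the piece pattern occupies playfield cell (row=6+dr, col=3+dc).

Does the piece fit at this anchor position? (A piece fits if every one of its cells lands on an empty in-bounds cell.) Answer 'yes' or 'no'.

Answer: no

Derivation:
Check each piece cell at anchor (6, 3):
  offset (0,0) -> (6,3): empty -> OK
  offset (1,0) -> (7,3): out of bounds -> FAIL
  offset (1,1) -> (7,4): out of bounds -> FAIL
  offset (2,1) -> (8,4): out of bounds -> FAIL
All cells valid: no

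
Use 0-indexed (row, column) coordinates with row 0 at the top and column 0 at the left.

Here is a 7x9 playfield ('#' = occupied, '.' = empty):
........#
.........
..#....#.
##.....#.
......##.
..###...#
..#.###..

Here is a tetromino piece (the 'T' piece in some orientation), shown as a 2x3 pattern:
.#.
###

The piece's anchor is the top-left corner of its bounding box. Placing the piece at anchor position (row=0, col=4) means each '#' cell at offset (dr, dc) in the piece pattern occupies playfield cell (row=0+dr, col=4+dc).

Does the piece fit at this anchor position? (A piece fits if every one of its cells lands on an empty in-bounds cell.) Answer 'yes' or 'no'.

Check each piece cell at anchor (0, 4):
  offset (0,1) -> (0,5): empty -> OK
  offset (1,0) -> (1,4): empty -> OK
  offset (1,1) -> (1,5): empty -> OK
  offset (1,2) -> (1,6): empty -> OK
All cells valid: yes

Answer: yes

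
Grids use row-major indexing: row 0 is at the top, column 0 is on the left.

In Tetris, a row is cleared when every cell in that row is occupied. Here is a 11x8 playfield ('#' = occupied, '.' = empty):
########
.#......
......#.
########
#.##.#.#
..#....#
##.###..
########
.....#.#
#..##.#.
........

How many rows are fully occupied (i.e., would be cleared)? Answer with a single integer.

Answer: 3

Derivation:
Check each row:
  row 0: 0 empty cells -> FULL (clear)
  row 1: 7 empty cells -> not full
  row 2: 7 empty cells -> not full
  row 3: 0 empty cells -> FULL (clear)
  row 4: 3 empty cells -> not full
  row 5: 6 empty cells -> not full
  row 6: 3 empty cells -> not full
  row 7: 0 empty cells -> FULL (clear)
  row 8: 6 empty cells -> not full
  row 9: 4 empty cells -> not full
  row 10: 8 empty cells -> not full
Total rows cleared: 3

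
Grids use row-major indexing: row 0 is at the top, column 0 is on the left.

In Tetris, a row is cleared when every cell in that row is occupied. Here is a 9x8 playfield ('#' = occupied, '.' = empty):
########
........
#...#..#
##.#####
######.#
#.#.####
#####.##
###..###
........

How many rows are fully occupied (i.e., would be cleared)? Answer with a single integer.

Answer: 1

Derivation:
Check each row:
  row 0: 0 empty cells -> FULL (clear)
  row 1: 8 empty cells -> not full
  row 2: 5 empty cells -> not full
  row 3: 1 empty cell -> not full
  row 4: 1 empty cell -> not full
  row 5: 2 empty cells -> not full
  row 6: 1 empty cell -> not full
  row 7: 2 empty cells -> not full
  row 8: 8 empty cells -> not full
Total rows cleared: 1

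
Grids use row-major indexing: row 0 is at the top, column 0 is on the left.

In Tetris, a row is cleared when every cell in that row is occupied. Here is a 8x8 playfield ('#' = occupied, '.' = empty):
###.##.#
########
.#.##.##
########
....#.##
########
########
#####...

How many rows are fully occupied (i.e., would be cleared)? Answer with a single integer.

Answer: 4

Derivation:
Check each row:
  row 0: 2 empty cells -> not full
  row 1: 0 empty cells -> FULL (clear)
  row 2: 3 empty cells -> not full
  row 3: 0 empty cells -> FULL (clear)
  row 4: 5 empty cells -> not full
  row 5: 0 empty cells -> FULL (clear)
  row 6: 0 empty cells -> FULL (clear)
  row 7: 3 empty cells -> not full
Total rows cleared: 4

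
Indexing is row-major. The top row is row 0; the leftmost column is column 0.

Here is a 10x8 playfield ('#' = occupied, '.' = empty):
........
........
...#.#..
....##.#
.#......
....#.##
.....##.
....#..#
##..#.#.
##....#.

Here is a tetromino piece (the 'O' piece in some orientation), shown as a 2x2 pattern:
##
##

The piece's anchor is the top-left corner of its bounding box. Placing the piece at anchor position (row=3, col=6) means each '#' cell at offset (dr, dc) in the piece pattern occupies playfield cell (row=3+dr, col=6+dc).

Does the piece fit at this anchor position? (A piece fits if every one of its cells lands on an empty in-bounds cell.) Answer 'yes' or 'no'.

Check each piece cell at anchor (3, 6):
  offset (0,0) -> (3,6): empty -> OK
  offset (0,1) -> (3,7): occupied ('#') -> FAIL
  offset (1,0) -> (4,6): empty -> OK
  offset (1,1) -> (4,7): empty -> OK
All cells valid: no

Answer: no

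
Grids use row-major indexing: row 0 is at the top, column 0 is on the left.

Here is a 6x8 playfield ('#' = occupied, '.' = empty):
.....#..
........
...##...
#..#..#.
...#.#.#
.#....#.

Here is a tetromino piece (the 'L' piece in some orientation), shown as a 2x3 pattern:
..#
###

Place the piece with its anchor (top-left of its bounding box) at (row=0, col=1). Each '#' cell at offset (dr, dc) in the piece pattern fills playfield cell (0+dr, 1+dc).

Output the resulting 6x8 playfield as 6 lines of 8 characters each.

Answer: ...#.#..
.###....
...##...
#..#..#.
...#.#.#
.#....#.

Derivation:
Fill (0+0,1+2) = (0,3)
Fill (0+1,1+0) = (1,1)
Fill (0+1,1+1) = (1,2)
Fill (0+1,1+2) = (1,3)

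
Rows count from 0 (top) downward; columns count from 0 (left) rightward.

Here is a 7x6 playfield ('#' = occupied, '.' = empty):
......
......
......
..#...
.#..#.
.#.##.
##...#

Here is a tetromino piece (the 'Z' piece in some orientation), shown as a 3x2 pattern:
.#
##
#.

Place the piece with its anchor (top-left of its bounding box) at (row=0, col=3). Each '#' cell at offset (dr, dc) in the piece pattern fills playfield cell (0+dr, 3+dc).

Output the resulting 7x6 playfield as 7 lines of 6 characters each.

Fill (0+0,3+1) = (0,4)
Fill (0+1,3+0) = (1,3)
Fill (0+1,3+1) = (1,4)
Fill (0+2,3+0) = (2,3)

Answer: ....#.
...##.
...#..
..#...
.#..#.
.#.##.
##...#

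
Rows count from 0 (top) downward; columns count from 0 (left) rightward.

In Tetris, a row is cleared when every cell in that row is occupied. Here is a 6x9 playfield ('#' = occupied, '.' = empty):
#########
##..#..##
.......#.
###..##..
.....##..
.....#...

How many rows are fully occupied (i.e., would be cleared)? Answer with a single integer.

Answer: 1

Derivation:
Check each row:
  row 0: 0 empty cells -> FULL (clear)
  row 1: 4 empty cells -> not full
  row 2: 8 empty cells -> not full
  row 3: 4 empty cells -> not full
  row 4: 7 empty cells -> not full
  row 5: 8 empty cells -> not full
Total rows cleared: 1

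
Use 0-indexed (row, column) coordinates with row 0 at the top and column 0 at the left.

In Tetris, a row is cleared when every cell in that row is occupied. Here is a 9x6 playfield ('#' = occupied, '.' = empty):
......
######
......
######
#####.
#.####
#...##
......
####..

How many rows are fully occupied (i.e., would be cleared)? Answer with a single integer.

Answer: 2

Derivation:
Check each row:
  row 0: 6 empty cells -> not full
  row 1: 0 empty cells -> FULL (clear)
  row 2: 6 empty cells -> not full
  row 3: 0 empty cells -> FULL (clear)
  row 4: 1 empty cell -> not full
  row 5: 1 empty cell -> not full
  row 6: 3 empty cells -> not full
  row 7: 6 empty cells -> not full
  row 8: 2 empty cells -> not full
Total rows cleared: 2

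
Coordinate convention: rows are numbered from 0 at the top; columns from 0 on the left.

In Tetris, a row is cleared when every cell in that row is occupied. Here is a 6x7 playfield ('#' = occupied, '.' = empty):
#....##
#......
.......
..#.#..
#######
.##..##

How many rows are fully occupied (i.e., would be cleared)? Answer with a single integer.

Answer: 1

Derivation:
Check each row:
  row 0: 4 empty cells -> not full
  row 1: 6 empty cells -> not full
  row 2: 7 empty cells -> not full
  row 3: 5 empty cells -> not full
  row 4: 0 empty cells -> FULL (clear)
  row 5: 3 empty cells -> not full
Total rows cleared: 1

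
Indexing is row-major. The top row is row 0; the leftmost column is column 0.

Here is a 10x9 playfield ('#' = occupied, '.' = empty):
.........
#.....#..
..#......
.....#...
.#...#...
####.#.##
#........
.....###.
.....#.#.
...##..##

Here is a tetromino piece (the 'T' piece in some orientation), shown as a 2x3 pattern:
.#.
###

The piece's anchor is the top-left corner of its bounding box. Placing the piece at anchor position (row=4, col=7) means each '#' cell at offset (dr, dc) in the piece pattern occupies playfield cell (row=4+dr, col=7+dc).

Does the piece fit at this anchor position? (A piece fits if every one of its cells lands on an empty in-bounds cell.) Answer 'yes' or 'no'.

Answer: no

Derivation:
Check each piece cell at anchor (4, 7):
  offset (0,1) -> (4,8): empty -> OK
  offset (1,0) -> (5,7): occupied ('#') -> FAIL
  offset (1,1) -> (5,8): occupied ('#') -> FAIL
  offset (1,2) -> (5,9): out of bounds -> FAIL
All cells valid: no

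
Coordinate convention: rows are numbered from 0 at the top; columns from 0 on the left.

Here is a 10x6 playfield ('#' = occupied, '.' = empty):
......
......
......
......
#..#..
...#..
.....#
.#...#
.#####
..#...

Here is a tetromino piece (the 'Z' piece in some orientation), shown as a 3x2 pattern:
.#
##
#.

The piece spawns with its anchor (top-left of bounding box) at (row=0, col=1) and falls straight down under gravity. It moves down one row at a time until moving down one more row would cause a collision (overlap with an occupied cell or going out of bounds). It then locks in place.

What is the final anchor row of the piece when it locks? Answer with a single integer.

Answer: 4

Derivation:
Spawn at (row=0, col=1). Try each row:
  row 0: fits
  row 1: fits
  row 2: fits
  row 3: fits
  row 4: fits
  row 5: blocked -> lock at row 4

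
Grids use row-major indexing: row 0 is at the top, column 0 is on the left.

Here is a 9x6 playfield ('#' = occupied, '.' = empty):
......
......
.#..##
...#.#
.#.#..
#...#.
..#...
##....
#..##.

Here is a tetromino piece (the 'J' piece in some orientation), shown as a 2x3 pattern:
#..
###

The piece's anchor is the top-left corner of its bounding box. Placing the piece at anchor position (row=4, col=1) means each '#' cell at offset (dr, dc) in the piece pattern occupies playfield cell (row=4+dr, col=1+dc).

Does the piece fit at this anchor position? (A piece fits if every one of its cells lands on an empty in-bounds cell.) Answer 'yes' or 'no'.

Check each piece cell at anchor (4, 1):
  offset (0,0) -> (4,1): occupied ('#') -> FAIL
  offset (1,0) -> (5,1): empty -> OK
  offset (1,1) -> (5,2): empty -> OK
  offset (1,2) -> (5,3): empty -> OK
All cells valid: no

Answer: no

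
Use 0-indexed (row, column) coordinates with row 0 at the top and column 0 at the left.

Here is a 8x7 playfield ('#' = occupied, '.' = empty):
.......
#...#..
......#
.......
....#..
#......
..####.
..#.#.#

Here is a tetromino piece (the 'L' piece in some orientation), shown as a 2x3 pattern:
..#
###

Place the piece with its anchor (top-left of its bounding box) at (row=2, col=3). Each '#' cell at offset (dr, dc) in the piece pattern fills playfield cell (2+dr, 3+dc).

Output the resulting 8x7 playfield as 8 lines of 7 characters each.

Fill (2+0,3+2) = (2,5)
Fill (2+1,3+0) = (3,3)
Fill (2+1,3+1) = (3,4)
Fill (2+1,3+2) = (3,5)

Answer: .......
#...#..
.....##
...###.
....#..
#......
..####.
..#.#.#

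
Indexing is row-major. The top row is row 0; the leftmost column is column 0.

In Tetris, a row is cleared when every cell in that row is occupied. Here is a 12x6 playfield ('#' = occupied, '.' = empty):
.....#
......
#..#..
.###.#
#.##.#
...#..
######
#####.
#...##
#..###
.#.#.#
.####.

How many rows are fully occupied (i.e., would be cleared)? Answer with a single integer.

Answer: 1

Derivation:
Check each row:
  row 0: 5 empty cells -> not full
  row 1: 6 empty cells -> not full
  row 2: 4 empty cells -> not full
  row 3: 2 empty cells -> not full
  row 4: 2 empty cells -> not full
  row 5: 5 empty cells -> not full
  row 6: 0 empty cells -> FULL (clear)
  row 7: 1 empty cell -> not full
  row 8: 3 empty cells -> not full
  row 9: 2 empty cells -> not full
  row 10: 3 empty cells -> not full
  row 11: 2 empty cells -> not full
Total rows cleared: 1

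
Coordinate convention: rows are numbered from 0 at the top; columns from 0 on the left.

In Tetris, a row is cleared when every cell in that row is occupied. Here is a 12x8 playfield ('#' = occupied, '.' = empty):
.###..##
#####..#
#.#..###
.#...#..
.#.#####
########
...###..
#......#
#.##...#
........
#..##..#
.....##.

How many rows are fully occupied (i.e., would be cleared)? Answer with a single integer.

Check each row:
  row 0: 3 empty cells -> not full
  row 1: 2 empty cells -> not full
  row 2: 3 empty cells -> not full
  row 3: 6 empty cells -> not full
  row 4: 2 empty cells -> not full
  row 5: 0 empty cells -> FULL (clear)
  row 6: 5 empty cells -> not full
  row 7: 6 empty cells -> not full
  row 8: 4 empty cells -> not full
  row 9: 8 empty cells -> not full
  row 10: 4 empty cells -> not full
  row 11: 6 empty cells -> not full
Total rows cleared: 1

Answer: 1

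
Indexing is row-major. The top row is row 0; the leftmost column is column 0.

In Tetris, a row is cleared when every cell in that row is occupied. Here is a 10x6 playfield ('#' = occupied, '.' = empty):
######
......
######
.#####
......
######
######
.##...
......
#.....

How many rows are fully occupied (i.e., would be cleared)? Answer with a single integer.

Check each row:
  row 0: 0 empty cells -> FULL (clear)
  row 1: 6 empty cells -> not full
  row 2: 0 empty cells -> FULL (clear)
  row 3: 1 empty cell -> not full
  row 4: 6 empty cells -> not full
  row 5: 0 empty cells -> FULL (clear)
  row 6: 0 empty cells -> FULL (clear)
  row 7: 4 empty cells -> not full
  row 8: 6 empty cells -> not full
  row 9: 5 empty cells -> not full
Total rows cleared: 4

Answer: 4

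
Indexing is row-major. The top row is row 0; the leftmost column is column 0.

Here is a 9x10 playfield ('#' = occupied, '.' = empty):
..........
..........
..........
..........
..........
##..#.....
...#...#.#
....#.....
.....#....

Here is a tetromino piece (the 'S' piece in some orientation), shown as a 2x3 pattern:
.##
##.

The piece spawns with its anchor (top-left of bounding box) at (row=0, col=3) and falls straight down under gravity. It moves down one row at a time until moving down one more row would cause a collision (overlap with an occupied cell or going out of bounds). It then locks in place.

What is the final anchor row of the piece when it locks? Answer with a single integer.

Answer: 3

Derivation:
Spawn at (row=0, col=3). Try each row:
  row 0: fits
  row 1: fits
  row 2: fits
  row 3: fits
  row 4: blocked -> lock at row 3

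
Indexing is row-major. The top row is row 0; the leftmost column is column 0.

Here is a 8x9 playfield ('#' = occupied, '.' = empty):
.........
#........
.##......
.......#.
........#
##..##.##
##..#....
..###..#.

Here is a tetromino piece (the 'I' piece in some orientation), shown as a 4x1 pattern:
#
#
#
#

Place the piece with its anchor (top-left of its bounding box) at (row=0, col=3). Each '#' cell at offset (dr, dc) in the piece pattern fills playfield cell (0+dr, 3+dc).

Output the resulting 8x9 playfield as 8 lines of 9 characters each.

Answer: ...#.....
#..#.....
.###.....
...#...#.
........#
##..##.##
##..#....
..###..#.

Derivation:
Fill (0+0,3+0) = (0,3)
Fill (0+1,3+0) = (1,3)
Fill (0+2,3+0) = (2,3)
Fill (0+3,3+0) = (3,3)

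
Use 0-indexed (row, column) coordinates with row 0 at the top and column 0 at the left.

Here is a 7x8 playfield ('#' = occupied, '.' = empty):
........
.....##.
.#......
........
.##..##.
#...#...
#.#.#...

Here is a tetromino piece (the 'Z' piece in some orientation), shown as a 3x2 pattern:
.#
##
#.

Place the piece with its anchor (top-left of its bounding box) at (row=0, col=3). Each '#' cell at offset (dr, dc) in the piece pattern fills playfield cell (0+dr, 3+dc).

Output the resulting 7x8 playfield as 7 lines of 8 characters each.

Fill (0+0,3+1) = (0,4)
Fill (0+1,3+0) = (1,3)
Fill (0+1,3+1) = (1,4)
Fill (0+2,3+0) = (2,3)

Answer: ....#...
...####.
.#.#....
........
.##..##.
#...#...
#.#.#...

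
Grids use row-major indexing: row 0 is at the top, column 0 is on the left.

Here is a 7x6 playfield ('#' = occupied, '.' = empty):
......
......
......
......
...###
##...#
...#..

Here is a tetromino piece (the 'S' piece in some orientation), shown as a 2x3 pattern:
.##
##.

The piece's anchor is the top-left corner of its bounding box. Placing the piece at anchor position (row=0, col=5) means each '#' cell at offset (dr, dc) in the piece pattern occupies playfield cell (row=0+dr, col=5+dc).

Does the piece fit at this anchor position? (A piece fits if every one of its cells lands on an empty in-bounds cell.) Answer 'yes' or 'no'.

Check each piece cell at anchor (0, 5):
  offset (0,1) -> (0,6): out of bounds -> FAIL
  offset (0,2) -> (0,7): out of bounds -> FAIL
  offset (1,0) -> (1,5): empty -> OK
  offset (1,1) -> (1,6): out of bounds -> FAIL
All cells valid: no

Answer: no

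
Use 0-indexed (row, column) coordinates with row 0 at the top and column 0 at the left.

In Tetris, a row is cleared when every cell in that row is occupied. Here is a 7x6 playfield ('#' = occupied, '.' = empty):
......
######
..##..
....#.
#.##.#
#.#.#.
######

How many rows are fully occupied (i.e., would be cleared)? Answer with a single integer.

Answer: 2

Derivation:
Check each row:
  row 0: 6 empty cells -> not full
  row 1: 0 empty cells -> FULL (clear)
  row 2: 4 empty cells -> not full
  row 3: 5 empty cells -> not full
  row 4: 2 empty cells -> not full
  row 5: 3 empty cells -> not full
  row 6: 0 empty cells -> FULL (clear)
Total rows cleared: 2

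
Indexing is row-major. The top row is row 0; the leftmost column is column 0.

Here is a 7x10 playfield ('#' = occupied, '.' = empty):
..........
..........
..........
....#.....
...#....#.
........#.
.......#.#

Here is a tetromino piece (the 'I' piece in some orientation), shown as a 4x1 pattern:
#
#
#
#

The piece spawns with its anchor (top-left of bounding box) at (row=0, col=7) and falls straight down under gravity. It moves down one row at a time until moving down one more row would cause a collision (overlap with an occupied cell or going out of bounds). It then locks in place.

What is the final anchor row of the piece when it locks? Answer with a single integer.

Answer: 2

Derivation:
Spawn at (row=0, col=7). Try each row:
  row 0: fits
  row 1: fits
  row 2: fits
  row 3: blocked -> lock at row 2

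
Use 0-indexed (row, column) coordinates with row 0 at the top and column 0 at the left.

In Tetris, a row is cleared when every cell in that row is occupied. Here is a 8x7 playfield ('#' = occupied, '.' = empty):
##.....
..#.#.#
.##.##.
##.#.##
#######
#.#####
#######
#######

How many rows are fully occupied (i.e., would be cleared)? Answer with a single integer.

Answer: 3

Derivation:
Check each row:
  row 0: 5 empty cells -> not full
  row 1: 4 empty cells -> not full
  row 2: 3 empty cells -> not full
  row 3: 2 empty cells -> not full
  row 4: 0 empty cells -> FULL (clear)
  row 5: 1 empty cell -> not full
  row 6: 0 empty cells -> FULL (clear)
  row 7: 0 empty cells -> FULL (clear)
Total rows cleared: 3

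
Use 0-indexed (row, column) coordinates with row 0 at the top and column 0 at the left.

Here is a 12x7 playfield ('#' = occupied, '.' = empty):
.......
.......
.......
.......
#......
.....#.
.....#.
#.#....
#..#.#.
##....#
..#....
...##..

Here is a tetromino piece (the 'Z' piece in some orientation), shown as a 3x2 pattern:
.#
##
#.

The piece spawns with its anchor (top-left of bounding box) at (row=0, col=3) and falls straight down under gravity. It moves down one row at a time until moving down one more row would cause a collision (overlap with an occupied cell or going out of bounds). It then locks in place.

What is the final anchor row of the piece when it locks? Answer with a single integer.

Spawn at (row=0, col=3). Try each row:
  row 0: fits
  row 1: fits
  row 2: fits
  row 3: fits
  row 4: fits
  row 5: fits
  row 6: blocked -> lock at row 5

Answer: 5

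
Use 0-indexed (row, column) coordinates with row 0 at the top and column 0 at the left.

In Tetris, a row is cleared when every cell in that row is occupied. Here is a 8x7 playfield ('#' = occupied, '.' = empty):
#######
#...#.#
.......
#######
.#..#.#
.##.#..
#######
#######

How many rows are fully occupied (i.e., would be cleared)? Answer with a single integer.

Check each row:
  row 0: 0 empty cells -> FULL (clear)
  row 1: 4 empty cells -> not full
  row 2: 7 empty cells -> not full
  row 3: 0 empty cells -> FULL (clear)
  row 4: 4 empty cells -> not full
  row 5: 4 empty cells -> not full
  row 6: 0 empty cells -> FULL (clear)
  row 7: 0 empty cells -> FULL (clear)
Total rows cleared: 4

Answer: 4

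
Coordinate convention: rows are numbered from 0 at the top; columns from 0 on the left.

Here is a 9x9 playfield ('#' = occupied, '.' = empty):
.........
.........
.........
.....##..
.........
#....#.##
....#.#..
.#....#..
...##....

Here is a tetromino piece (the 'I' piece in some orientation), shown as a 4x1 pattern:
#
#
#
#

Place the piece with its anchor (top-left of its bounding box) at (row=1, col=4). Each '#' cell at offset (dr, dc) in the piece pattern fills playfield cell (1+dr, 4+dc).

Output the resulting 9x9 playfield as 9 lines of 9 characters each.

Answer: .........
....#....
....#....
....###..
....#....
#....#.##
....#.#..
.#....#..
...##....

Derivation:
Fill (1+0,4+0) = (1,4)
Fill (1+1,4+0) = (2,4)
Fill (1+2,4+0) = (3,4)
Fill (1+3,4+0) = (4,4)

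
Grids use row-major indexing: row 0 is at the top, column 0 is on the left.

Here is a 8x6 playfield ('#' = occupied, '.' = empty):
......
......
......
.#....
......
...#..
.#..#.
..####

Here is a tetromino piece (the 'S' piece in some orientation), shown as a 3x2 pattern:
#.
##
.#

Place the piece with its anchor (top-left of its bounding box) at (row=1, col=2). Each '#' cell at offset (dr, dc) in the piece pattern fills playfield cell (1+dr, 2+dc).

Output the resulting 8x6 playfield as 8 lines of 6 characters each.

Fill (1+0,2+0) = (1,2)
Fill (1+1,2+0) = (2,2)
Fill (1+1,2+1) = (2,3)
Fill (1+2,2+1) = (3,3)

Answer: ......
..#...
..##..
.#.#..
......
...#..
.#..#.
..####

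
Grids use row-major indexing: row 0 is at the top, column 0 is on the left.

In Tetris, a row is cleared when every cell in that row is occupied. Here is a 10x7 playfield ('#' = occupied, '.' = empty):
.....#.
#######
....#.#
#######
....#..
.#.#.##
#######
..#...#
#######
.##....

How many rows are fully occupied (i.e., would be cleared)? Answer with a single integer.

Answer: 4

Derivation:
Check each row:
  row 0: 6 empty cells -> not full
  row 1: 0 empty cells -> FULL (clear)
  row 2: 5 empty cells -> not full
  row 3: 0 empty cells -> FULL (clear)
  row 4: 6 empty cells -> not full
  row 5: 3 empty cells -> not full
  row 6: 0 empty cells -> FULL (clear)
  row 7: 5 empty cells -> not full
  row 8: 0 empty cells -> FULL (clear)
  row 9: 5 empty cells -> not full
Total rows cleared: 4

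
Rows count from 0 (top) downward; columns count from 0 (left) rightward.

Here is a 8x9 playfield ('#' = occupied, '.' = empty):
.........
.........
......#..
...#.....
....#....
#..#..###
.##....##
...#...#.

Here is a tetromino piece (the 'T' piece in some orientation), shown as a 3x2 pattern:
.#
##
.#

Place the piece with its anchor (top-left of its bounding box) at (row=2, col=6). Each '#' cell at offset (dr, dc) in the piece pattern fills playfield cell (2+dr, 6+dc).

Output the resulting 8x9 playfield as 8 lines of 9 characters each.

Answer: .........
.........
......##.
...#..##.
....#..#.
#..#..###
.##....##
...#...#.

Derivation:
Fill (2+0,6+1) = (2,7)
Fill (2+1,6+0) = (3,6)
Fill (2+1,6+1) = (3,7)
Fill (2+2,6+1) = (4,7)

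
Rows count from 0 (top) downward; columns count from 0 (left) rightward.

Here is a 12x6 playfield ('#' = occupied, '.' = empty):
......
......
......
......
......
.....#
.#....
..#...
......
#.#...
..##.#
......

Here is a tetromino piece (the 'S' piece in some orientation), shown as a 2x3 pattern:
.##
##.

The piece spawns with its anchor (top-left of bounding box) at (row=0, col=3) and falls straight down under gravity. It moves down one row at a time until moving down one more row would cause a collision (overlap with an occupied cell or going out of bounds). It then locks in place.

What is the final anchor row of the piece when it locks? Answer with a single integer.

Spawn at (row=0, col=3). Try each row:
  row 0: fits
  row 1: fits
  row 2: fits
  row 3: fits
  row 4: fits
  row 5: blocked -> lock at row 4

Answer: 4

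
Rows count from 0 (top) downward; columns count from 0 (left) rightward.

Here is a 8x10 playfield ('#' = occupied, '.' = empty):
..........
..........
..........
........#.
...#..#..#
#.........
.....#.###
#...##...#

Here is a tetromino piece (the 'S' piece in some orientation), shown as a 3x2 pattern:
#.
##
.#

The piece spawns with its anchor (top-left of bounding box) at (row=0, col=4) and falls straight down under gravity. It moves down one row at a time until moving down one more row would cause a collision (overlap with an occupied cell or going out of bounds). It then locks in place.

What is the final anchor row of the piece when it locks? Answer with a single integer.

Spawn at (row=0, col=4). Try each row:
  row 0: fits
  row 1: fits
  row 2: fits
  row 3: fits
  row 4: blocked -> lock at row 3

Answer: 3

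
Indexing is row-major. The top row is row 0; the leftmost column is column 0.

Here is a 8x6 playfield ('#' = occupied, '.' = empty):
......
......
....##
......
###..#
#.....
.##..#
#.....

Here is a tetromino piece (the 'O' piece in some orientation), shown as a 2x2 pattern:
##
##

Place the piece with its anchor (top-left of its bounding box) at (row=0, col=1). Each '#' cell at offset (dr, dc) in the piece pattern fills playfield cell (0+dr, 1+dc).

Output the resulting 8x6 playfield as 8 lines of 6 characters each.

Fill (0+0,1+0) = (0,1)
Fill (0+0,1+1) = (0,2)
Fill (0+1,1+0) = (1,1)
Fill (0+1,1+1) = (1,2)

Answer: .##...
.##...
....##
......
###..#
#.....
.##..#
#.....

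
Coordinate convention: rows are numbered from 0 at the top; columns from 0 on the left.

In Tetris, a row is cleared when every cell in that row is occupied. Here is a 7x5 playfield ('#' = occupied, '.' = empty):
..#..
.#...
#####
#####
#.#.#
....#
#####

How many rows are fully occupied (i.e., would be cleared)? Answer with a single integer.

Check each row:
  row 0: 4 empty cells -> not full
  row 1: 4 empty cells -> not full
  row 2: 0 empty cells -> FULL (clear)
  row 3: 0 empty cells -> FULL (clear)
  row 4: 2 empty cells -> not full
  row 5: 4 empty cells -> not full
  row 6: 0 empty cells -> FULL (clear)
Total rows cleared: 3

Answer: 3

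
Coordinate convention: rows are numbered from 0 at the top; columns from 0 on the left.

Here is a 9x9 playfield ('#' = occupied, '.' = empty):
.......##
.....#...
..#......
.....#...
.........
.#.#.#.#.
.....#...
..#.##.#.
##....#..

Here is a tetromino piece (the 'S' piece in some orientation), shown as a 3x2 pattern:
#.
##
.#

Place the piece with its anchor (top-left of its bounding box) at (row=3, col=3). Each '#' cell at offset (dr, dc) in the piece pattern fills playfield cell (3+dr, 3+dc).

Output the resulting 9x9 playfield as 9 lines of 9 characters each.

Fill (3+0,3+0) = (3,3)
Fill (3+1,3+0) = (4,3)
Fill (3+1,3+1) = (4,4)
Fill (3+2,3+1) = (5,4)

Answer: .......##
.....#...
..#......
...#.#...
...##....
.#.###.#.
.....#...
..#.##.#.
##....#..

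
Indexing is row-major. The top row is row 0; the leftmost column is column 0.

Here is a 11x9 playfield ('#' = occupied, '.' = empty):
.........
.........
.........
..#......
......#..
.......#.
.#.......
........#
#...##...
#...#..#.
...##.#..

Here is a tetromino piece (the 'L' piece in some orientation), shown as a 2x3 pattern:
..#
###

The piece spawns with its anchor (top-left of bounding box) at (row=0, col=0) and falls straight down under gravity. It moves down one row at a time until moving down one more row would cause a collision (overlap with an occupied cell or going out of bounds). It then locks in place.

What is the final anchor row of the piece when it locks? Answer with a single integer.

Spawn at (row=0, col=0). Try each row:
  row 0: fits
  row 1: fits
  row 2: blocked -> lock at row 1

Answer: 1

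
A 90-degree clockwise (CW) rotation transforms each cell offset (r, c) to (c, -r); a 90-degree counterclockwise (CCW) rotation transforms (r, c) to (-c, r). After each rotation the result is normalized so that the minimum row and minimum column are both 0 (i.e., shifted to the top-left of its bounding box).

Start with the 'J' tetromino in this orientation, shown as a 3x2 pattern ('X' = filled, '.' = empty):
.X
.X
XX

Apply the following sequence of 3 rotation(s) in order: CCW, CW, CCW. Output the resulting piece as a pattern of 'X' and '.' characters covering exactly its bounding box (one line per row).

Start:
.X
.X
XX
After rotation 1 (CCW):
XXX
..X
After rotation 2 (CW):
.X
.X
XX
After rotation 3 (CCW):
XXX
..X

Answer: XXX
..X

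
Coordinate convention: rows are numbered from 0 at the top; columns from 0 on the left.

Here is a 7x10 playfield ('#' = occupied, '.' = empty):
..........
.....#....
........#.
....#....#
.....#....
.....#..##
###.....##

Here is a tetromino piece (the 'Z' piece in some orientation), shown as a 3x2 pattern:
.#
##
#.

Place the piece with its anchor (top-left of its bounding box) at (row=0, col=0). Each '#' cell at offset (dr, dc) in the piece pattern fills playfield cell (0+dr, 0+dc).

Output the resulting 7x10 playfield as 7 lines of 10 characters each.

Answer: .#........
##...#....
#.......#.
....#....#
.....#....
.....#..##
###.....##

Derivation:
Fill (0+0,0+1) = (0,1)
Fill (0+1,0+0) = (1,0)
Fill (0+1,0+1) = (1,1)
Fill (0+2,0+0) = (2,0)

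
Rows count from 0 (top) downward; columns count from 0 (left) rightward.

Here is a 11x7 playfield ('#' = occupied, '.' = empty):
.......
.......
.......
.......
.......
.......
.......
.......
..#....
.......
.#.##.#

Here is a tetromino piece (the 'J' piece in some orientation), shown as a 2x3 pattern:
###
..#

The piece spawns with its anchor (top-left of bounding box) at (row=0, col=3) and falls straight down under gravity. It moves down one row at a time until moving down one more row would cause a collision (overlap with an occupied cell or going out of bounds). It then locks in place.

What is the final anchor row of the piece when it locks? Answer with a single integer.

Answer: 9

Derivation:
Spawn at (row=0, col=3). Try each row:
  row 0: fits
  row 1: fits
  row 2: fits
  row 3: fits
  row 4: fits
  row 5: fits
  row 6: fits
  row 7: fits
  row 8: fits
  row 9: fits
  row 10: blocked -> lock at row 9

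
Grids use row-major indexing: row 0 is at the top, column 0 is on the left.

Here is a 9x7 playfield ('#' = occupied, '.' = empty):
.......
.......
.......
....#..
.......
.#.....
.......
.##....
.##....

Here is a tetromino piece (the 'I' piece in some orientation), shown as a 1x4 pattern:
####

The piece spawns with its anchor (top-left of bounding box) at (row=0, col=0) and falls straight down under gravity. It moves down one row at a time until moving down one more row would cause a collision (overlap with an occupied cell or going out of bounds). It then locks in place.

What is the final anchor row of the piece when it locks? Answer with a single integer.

Spawn at (row=0, col=0). Try each row:
  row 0: fits
  row 1: fits
  row 2: fits
  row 3: fits
  row 4: fits
  row 5: blocked -> lock at row 4

Answer: 4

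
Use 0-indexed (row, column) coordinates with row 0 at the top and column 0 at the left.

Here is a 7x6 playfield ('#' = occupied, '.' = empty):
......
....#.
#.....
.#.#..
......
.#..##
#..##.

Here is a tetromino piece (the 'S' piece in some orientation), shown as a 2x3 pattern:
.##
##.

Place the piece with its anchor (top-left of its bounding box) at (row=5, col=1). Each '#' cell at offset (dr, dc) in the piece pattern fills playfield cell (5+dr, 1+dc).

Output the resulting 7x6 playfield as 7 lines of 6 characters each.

Fill (5+0,1+1) = (5,2)
Fill (5+0,1+2) = (5,3)
Fill (5+1,1+0) = (6,1)
Fill (5+1,1+1) = (6,2)

Answer: ......
....#.
#.....
.#.#..
......
.#####
#####.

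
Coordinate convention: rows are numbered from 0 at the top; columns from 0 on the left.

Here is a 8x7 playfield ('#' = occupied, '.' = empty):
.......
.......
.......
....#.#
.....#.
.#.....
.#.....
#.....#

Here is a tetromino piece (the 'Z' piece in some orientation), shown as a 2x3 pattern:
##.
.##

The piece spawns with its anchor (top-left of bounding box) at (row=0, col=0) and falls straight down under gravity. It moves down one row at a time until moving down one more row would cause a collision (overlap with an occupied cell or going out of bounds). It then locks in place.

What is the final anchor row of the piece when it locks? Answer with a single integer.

Answer: 3

Derivation:
Spawn at (row=0, col=0). Try each row:
  row 0: fits
  row 1: fits
  row 2: fits
  row 3: fits
  row 4: blocked -> lock at row 3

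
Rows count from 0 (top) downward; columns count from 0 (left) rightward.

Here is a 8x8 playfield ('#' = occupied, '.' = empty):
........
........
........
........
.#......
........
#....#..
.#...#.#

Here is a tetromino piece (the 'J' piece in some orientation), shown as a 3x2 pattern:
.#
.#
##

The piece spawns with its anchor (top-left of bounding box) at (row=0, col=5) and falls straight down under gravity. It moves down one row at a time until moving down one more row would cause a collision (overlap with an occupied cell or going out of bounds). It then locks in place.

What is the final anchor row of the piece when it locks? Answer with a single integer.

Spawn at (row=0, col=5). Try each row:
  row 0: fits
  row 1: fits
  row 2: fits
  row 3: fits
  row 4: blocked -> lock at row 3

Answer: 3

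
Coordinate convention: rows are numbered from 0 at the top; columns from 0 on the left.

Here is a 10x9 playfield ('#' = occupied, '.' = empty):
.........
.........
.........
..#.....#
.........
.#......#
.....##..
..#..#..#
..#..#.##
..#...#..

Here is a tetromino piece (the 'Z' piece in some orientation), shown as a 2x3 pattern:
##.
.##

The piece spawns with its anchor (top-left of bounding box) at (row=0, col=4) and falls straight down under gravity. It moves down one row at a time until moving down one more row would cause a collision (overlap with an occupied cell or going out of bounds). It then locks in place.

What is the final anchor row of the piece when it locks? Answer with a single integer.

Spawn at (row=0, col=4). Try each row:
  row 0: fits
  row 1: fits
  row 2: fits
  row 3: fits
  row 4: fits
  row 5: blocked -> lock at row 4

Answer: 4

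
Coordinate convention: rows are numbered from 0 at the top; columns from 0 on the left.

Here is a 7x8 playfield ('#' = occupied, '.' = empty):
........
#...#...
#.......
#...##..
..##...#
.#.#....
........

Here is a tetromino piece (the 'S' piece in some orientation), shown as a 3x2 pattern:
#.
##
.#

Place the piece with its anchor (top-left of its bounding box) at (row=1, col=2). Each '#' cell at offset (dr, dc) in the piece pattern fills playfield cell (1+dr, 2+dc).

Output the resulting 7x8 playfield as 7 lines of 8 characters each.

Answer: ........
#.#.#...
#.##....
#..###..
..##...#
.#.#....
........

Derivation:
Fill (1+0,2+0) = (1,2)
Fill (1+1,2+0) = (2,2)
Fill (1+1,2+1) = (2,3)
Fill (1+2,2+1) = (3,3)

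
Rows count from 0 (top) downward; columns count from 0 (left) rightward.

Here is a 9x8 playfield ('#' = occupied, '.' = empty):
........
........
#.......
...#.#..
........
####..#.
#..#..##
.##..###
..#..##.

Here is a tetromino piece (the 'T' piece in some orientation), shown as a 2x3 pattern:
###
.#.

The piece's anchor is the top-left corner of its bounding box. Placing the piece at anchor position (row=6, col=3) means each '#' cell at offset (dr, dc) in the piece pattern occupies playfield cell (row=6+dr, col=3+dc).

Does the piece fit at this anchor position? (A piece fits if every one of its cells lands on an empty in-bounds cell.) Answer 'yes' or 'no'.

Answer: no

Derivation:
Check each piece cell at anchor (6, 3):
  offset (0,0) -> (6,3): occupied ('#') -> FAIL
  offset (0,1) -> (6,4): empty -> OK
  offset (0,2) -> (6,5): empty -> OK
  offset (1,1) -> (7,4): empty -> OK
All cells valid: no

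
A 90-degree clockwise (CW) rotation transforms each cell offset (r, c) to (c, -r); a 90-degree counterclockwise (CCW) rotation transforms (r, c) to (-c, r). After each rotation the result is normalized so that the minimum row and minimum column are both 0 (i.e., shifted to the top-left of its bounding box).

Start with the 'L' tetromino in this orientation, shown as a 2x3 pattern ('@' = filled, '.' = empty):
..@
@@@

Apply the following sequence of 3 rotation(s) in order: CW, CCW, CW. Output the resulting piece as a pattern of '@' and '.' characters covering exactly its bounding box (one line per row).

Start:
..@
@@@
After rotation 1 (CW):
@.
@.
@@
After rotation 2 (CCW):
..@
@@@
After rotation 3 (CW):
@.
@.
@@

Answer: @.
@.
@@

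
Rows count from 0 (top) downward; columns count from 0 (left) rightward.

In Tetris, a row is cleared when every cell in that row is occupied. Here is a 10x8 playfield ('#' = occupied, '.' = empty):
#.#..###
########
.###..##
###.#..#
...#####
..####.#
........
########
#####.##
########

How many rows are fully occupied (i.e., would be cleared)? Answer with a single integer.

Check each row:
  row 0: 3 empty cells -> not full
  row 1: 0 empty cells -> FULL (clear)
  row 2: 3 empty cells -> not full
  row 3: 3 empty cells -> not full
  row 4: 3 empty cells -> not full
  row 5: 3 empty cells -> not full
  row 6: 8 empty cells -> not full
  row 7: 0 empty cells -> FULL (clear)
  row 8: 1 empty cell -> not full
  row 9: 0 empty cells -> FULL (clear)
Total rows cleared: 3

Answer: 3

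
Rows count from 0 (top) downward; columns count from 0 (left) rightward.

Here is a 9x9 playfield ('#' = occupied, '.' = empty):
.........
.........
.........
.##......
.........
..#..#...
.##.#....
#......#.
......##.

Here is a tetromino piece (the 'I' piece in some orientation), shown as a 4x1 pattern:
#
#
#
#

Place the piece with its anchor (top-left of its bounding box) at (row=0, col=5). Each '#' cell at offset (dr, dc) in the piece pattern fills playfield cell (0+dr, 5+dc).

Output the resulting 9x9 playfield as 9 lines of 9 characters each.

Answer: .....#...
.....#...
.....#...
.##..#...
.........
..#..#...
.##.#....
#......#.
......##.

Derivation:
Fill (0+0,5+0) = (0,5)
Fill (0+1,5+0) = (1,5)
Fill (0+2,5+0) = (2,5)
Fill (0+3,5+0) = (3,5)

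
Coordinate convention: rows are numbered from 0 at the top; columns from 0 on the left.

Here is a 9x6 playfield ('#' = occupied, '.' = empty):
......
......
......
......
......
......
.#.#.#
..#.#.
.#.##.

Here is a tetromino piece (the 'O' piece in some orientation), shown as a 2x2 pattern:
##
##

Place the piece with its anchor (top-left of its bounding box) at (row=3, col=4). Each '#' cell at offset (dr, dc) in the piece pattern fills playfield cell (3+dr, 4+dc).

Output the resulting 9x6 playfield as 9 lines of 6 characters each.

Answer: ......
......
......
....##
....##
......
.#.#.#
..#.#.
.#.##.

Derivation:
Fill (3+0,4+0) = (3,4)
Fill (3+0,4+1) = (3,5)
Fill (3+1,4+0) = (4,4)
Fill (3+1,4+1) = (4,5)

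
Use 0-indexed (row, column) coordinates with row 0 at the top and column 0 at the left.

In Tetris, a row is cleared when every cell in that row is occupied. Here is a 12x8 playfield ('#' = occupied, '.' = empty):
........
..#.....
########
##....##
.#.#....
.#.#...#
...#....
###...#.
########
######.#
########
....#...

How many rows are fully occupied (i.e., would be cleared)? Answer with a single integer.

Check each row:
  row 0: 8 empty cells -> not full
  row 1: 7 empty cells -> not full
  row 2: 0 empty cells -> FULL (clear)
  row 3: 4 empty cells -> not full
  row 4: 6 empty cells -> not full
  row 5: 5 empty cells -> not full
  row 6: 7 empty cells -> not full
  row 7: 4 empty cells -> not full
  row 8: 0 empty cells -> FULL (clear)
  row 9: 1 empty cell -> not full
  row 10: 0 empty cells -> FULL (clear)
  row 11: 7 empty cells -> not full
Total rows cleared: 3

Answer: 3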